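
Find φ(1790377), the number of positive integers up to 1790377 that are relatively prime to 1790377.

1744080

Factor: 1790377 = 79 · 131 · 173.
φ(1790377) = (79−1) · (131−1) · (173−1) = 78 · 130 · 172 = 1744080.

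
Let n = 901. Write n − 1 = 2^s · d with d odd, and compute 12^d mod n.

901 − 1 = 900 = 2^2 · 225, so d = 225.
12^1 ≡ 12 (mod 901)
12^2 ≡ 12^2 = 144 ≡ 144 (mod 901)
12^4 ≡ 144^2 = 20736 ≡ 13 (mod 901)
12^8 ≡ 13^2 = 169 ≡ 169 (mod 901)
12^16 ≡ 169^2 = 28561 ≡ 630 (mod 901)
12^32 ≡ 630^2 = 396900 ≡ 460 (mod 901)
12^64 ≡ 460^2 = 211600 ≡ 766 (mod 901)
12^128 ≡ 766^2 = 586756 ≡ 205 (mod 901)
225 = 128 + 64 + 32 + 1 in binary powers of 2.
So 12^225 ≡ 205 · 766 · 460 · 12 ≡ 352 (mod 901).
Squaring chain: 352 → 467; never reaches −1, so base 12 is a Miller–Rabin witness that 901 is composite.

352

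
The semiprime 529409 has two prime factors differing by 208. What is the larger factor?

Since p = q + 208, we have 529409 = q(q + 208), so q² + 208q − 529409 = 0.
Discriminant: 208² + 4·529409 = 43264 + 2117636 = 2160900; √2160900 = 1470.
q = (−208 + 1470)/2 = 631, and p = q + 208 = 839.
Check: 631 · 839 = 529409.

839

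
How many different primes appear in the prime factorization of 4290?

5

4290 = 2 · 2145
2145 = 3 · 715
715 = 5 · 143
143 = 11 · 13
4290 = 2 · 3 · 5 · 11 · 13, which has 5 distinct prime factors.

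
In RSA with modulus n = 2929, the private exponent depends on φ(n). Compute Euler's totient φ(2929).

2800

Factor: 2929 = 29 · 101.
φ(2929) = (29−1) · (101−1) = 28 · 100 = 2800.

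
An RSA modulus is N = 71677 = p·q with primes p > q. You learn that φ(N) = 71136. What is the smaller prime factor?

φ(n) = (p−1)(q−1) = n − (p+q) + 1, so p + q = 71677 − 71136 + 1 = 542.
p and q are the roots of t² − 542t + 71677 = 0.
Discriminant: 542² − 4·71677 = 293764 − 286708 = 7056; √7056 = 84.
q = (542 − 84)/2 = 229, p = (542 + 84)/2 = 313.
Check: 229 · 313 = 71677.

229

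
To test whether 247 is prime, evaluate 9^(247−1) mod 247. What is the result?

9^1 ≡ 9 (mod 247)
9^2 ≡ 9^2 = 81 ≡ 81 (mod 247)
9^4 ≡ 81^2 = 6561 ≡ 139 (mod 247)
9^8 ≡ 139^2 = 19321 ≡ 55 (mod 247)
9^16 ≡ 55^2 = 3025 ≡ 61 (mod 247)
9^32 ≡ 61^2 = 3721 ≡ 16 (mod 247)
9^64 ≡ 16^2 = 256 ≡ 9 (mod 247)
9^128 ≡ 9^2 = 81 ≡ 81 (mod 247)
246 = 128 + 64 + 32 + 16 + 4 + 2 in binary powers of 2.
So 9^246 ≡ 81 · 9 · 16 · 61 · 139 · 81 ≡ 235 (mod 247).
Since 235 ≠ 1, base 9 is a Fermat witness: 247 is composite.

235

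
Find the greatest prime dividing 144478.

144478 = 2 · 72239
72239 = 29 · 2491
2491 = 47 · 53
53 is prime.
So 144478 = 2 · 29 · 47 · 53; the largest prime factor is 53.

53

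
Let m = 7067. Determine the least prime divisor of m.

7067 is odd.
Digit sum 20, not divisible by 3.
Ends in 7: not divisible by 5.
7: 7067 = 7·1009 + 4
11: 7067 = 11·642 + 5
13: 7067 = 13·543 + 8
17: 7067 = 17·415 + 12
19: 7067 = 19·371 + 18
23: 7067 = 23·307 + 6
29: 7067 = 29·243 + 20
31: 7067 = 31·227 + 30
37: 7067 = 37·191

37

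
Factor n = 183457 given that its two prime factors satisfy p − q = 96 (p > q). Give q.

Since p = q + 96, we have 183457 = q(q + 96), so q² + 96q − 183457 = 0.
Discriminant: 96² + 4·183457 = 9216 + 733828 = 743044; √743044 = 862.
q = (−96 + 862)/2 = 383, and p = q + 96 = 479.
Check: 383 · 479 = 183457.

383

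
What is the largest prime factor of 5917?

5917 = 61 · 97
97 is prime.
So 5917 = 61 · 97; the largest prime factor is 97.

97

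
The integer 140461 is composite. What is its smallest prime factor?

23

140461 is odd.
Digit sum 16, not divisible by 3.
Ends in 1: not divisible by 5.
7: 140461 = 7·20065 + 6
11: 140461 = 11·12769 + 2
13: 140461 = 13·10804 + 9
17: 140461 = 17·8262 + 7
19: 140461 = 19·7392 + 13
23: 140461 = 23·6107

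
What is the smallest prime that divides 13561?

71

13561 is odd.
Digit sum 16, not divisible by 3.
Ends in 1: not divisible by 5.
7: 13561 = 7·1937 + 2
11: 13561 = 11·1232 + 9
13: 13561 = 13·1043 + 2
17: 13561 = 17·797 + 12
19: 13561 = 19·713 + 14
23: 13561 = 23·589 + 14
29: 13561 = 29·467 + 18
31: 13561 = 31·437 + 14
37: 13561 = 37·366 + 19
41: 13561 = 41·330 + 31
43: 13561 = 43·315 + 16
47: 13561 = 47·288 + 25
53: 13561 = 53·255 + 46
59: 13561 = 59·229 + 50
61: 13561 = 61·222 + 19
67: 13561 = 67·202 + 27
71: 13561 = 71·191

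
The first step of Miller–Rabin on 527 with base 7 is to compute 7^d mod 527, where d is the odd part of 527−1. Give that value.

165

527 − 1 = 526 = 2^1 · 263, so d = 263.
7^1 ≡ 7 (mod 527)
7^2 ≡ 7^2 = 49 ≡ 49 (mod 527)
7^4 ≡ 49^2 = 2401 ≡ 293 (mod 527)
7^8 ≡ 293^2 = 85849 ≡ 475 (mod 527)
7^16 ≡ 475^2 = 225625 ≡ 69 (mod 527)
7^32 ≡ 69^2 = 4761 ≡ 18 (mod 527)
7^64 ≡ 18^2 = 324 ≡ 324 (mod 527)
7^128 ≡ 324^2 = 104976 ≡ 103 (mod 527)
7^256 ≡ 103^2 = 10609 ≡ 69 (mod 527)
263 = 256 + 4 + 2 + 1 in binary powers of 2.
So 7^263 ≡ 69 · 293 · 49 · 7 ≡ 165 (mod 527).
Squaring chain: 165; never reaches −1, so base 7 is a Miller–Rabin witness that 527 is composite.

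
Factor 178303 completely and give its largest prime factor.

79

178303 = 37 · 4819
4819 = 61 · 79
79 is prime.
So 178303 = 37 · 61 · 79; the largest prime factor is 79.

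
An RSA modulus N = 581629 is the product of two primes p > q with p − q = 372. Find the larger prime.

971

Since p = q + 372, we have 581629 = q(q + 372), so q² + 372q − 581629 = 0.
Discriminant: 372² + 4·581629 = 138384 + 2326516 = 2464900; √2464900 = 1570.
q = (−372 + 1570)/2 = 599, and p = q + 372 = 971.
Check: 599 · 971 = 581629.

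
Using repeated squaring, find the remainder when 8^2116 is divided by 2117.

8^1 ≡ 8 (mod 2117)
8^2 ≡ 8^2 = 64 ≡ 64 (mod 2117)
8^4 ≡ 64^2 = 4096 ≡ 1979 (mod 2117)
8^8 ≡ 1979^2 = 3916441 ≡ 2108 (mod 2117)
8^16 ≡ 2108^2 = 4443664 ≡ 81 (mod 2117)
8^32 ≡ 81^2 = 6561 ≡ 210 (mod 2117)
8^64 ≡ 210^2 = 44100 ≡ 1760 (mod 2117)
8^128 ≡ 1760^2 = 3097600 ≡ 429 (mod 2117)
8^256 ≡ 429^2 = 184041 ≡ 1979 (mod 2117)
8^512 ≡ 1979^2 = 3916441 ≡ 2108 (mod 2117)
8^1024 ≡ 2108^2 = 4443664 ≡ 81 (mod 2117)
8^2048 ≡ 81^2 = 6561 ≡ 210 (mod 2117)
2116 = 2048 + 64 + 4 in binary powers of 2.
So 8^2116 ≡ 210 · 1760 · 1979 ≡ 81 (mod 2117).
Since 81 ≠ 1, base 8 is a Fermat witness: 2117 is composite.

81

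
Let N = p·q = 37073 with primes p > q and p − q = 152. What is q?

Since p = q + 152, we have 37073 = q(q + 152), so q² + 152q − 37073 = 0.
Discriminant: 152² + 4·37073 = 23104 + 148292 = 171396; √171396 = 414.
q = (−152 + 414)/2 = 131, and p = q + 152 = 283.
Check: 131 · 283 = 37073.

131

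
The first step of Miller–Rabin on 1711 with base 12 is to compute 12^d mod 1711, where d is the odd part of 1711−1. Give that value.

1711 − 1 = 1710 = 2^1 · 855, so d = 855.
12^1 ≡ 12 (mod 1711)
12^2 ≡ 12^2 = 144 ≡ 144 (mod 1711)
12^4 ≡ 144^2 = 20736 ≡ 204 (mod 1711)
12^8 ≡ 204^2 = 41616 ≡ 552 (mod 1711)
12^16 ≡ 552^2 = 304704 ≡ 146 (mod 1711)
12^32 ≡ 146^2 = 21316 ≡ 784 (mod 1711)
12^64 ≡ 784^2 = 614656 ≡ 407 (mod 1711)
12^128 ≡ 407^2 = 165649 ≡ 1393 (mod 1711)
12^256 ≡ 1393^2 = 1940449 ≡ 175 (mod 1711)
12^512 ≡ 175^2 = 30625 ≡ 1538 (mod 1711)
855 = 512 + 256 + 64 + 16 + 4 + 2 + 1 in binary powers of 2.
So 12^855 ≡ 1538 · 175 · 407 · 146 · 204 · 144 · 12 ≡ 1467 (mod 1711).
Squaring chain: 1467; never reaches −1, so base 12 is a Miller–Rabin witness that 1711 is composite.

1467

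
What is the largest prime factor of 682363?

89

682363 = 11 · 62033
62033 = 17 · 3649
3649 = 41 · 89
89 is prime.
So 682363 = 11 · 17 · 41 · 89; the largest prime factor is 89.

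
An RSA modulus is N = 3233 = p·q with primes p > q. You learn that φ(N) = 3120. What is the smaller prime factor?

φ(n) = (p−1)(q−1) = n − (p+q) + 1, so p + q = 3233 − 3120 + 1 = 114.
p and q are the roots of t² − 114t + 3233 = 0.
Discriminant: 114² − 4·3233 = 12996 − 12932 = 64; √64 = 8.
q = (114 − 8)/2 = 53, p = (114 + 8)/2 = 61.
Check: 53 · 61 = 3233.

53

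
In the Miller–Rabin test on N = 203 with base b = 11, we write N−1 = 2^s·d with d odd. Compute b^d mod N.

177

203 − 1 = 202 = 2^1 · 101, so d = 101.
11^1 ≡ 11 (mod 203)
11^2 ≡ 11^2 = 121 ≡ 121 (mod 203)
11^4 ≡ 121^2 = 14641 ≡ 25 (mod 203)
11^8 ≡ 25^2 = 625 ≡ 16 (mod 203)
11^16 ≡ 16^2 = 256 ≡ 53 (mod 203)
11^32 ≡ 53^2 = 2809 ≡ 170 (mod 203)
11^64 ≡ 170^2 = 28900 ≡ 74 (mod 203)
101 = 64 + 32 + 4 + 1 in binary powers of 2.
So 11^101 ≡ 74 · 170 · 25 · 11 ≡ 177 (mod 203).
Squaring chain: 177; never reaches −1, so base 11 is a Miller–Rabin witness that 203 is composite.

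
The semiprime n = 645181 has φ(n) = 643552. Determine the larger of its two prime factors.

φ(n) = (p−1)(q−1) = n − (p+q) + 1, so p + q = 645181 − 643552 + 1 = 1630.
p and q are the roots of t² − 1630t + 645181 = 0.
Discriminant: 1630² − 4·645181 = 2656900 − 2580724 = 76176; √76176 = 276.
q = (1630 − 276)/2 = 677, p = (1630 + 276)/2 = 953.
Check: 677 · 953 = 645181.

953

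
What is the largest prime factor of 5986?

5986 = 2 · 2993
2993 = 41 · 73
73 is prime.
So 5986 = 2 · 41 · 73; the largest prime factor is 73.

73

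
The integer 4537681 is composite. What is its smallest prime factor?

4537681 is odd.
Digit sum 34, not divisible by 3.
Ends in 1: not divisible by 5.
7: 4537681 = 7·648240 + 1
11: 4537681 = 11·412516 + 5
13: 4537681 = 13·349052 + 5
17: 4537681 = 17·266922 + 7
19: 4537681 = 19·238825 + 6
23: 4537681 = 23·197290 + 11
29: 4537681 = 29·156471 + 22
31: 4537681 = 31·146376 + 25
37: 4537681 = 37·122640 + 1
41: 4537681 = 41·110675 + 6
43: 4537681 = 43·105527 + 20
47: 4537681 = 47·96546 + 19
53: 4537681 = 53·85616 + 33
59: 4537681 = 59·76909 + 50
61: 4537681 = 61·74388 + 13
67: 4537681 = 67·67726 + 39
71: 4537681 = 71·63911

71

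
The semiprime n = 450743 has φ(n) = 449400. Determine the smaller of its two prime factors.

φ(n) = (p−1)(q−1) = n − (p+q) + 1, so p + q = 450743 − 449400 + 1 = 1344.
p and q are the roots of t² − 1344t + 450743 = 0.
Discriminant: 1344² − 4·450743 = 1806336 − 1802972 = 3364; √3364 = 58.
q = (1344 − 58)/2 = 643, p = (1344 + 58)/2 = 701.
Check: 643 · 701 = 450743.

643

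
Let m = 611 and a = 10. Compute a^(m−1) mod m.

10^1 ≡ 10 (mod 611)
10^2 ≡ 10^2 = 100 ≡ 100 (mod 611)
10^4 ≡ 100^2 = 10000 ≡ 224 (mod 611)
10^8 ≡ 224^2 = 50176 ≡ 74 (mod 611)
10^16 ≡ 74^2 = 5476 ≡ 588 (mod 611)
10^32 ≡ 588^2 = 345744 ≡ 529 (mod 611)
10^64 ≡ 529^2 = 279841 ≡ 3 (mod 611)
10^128 ≡ 3^2 = 9 ≡ 9 (mod 611)
10^256 ≡ 9^2 = 81 ≡ 81 (mod 611)
10^512 ≡ 81^2 = 6561 ≡ 451 (mod 611)
610 = 512 + 64 + 32 + 2 in binary powers of 2.
So 10^610 ≡ 451 · 3 · 529 · 100 ≡ 549 (mod 611).
Since 549 ≠ 1, base 10 is a Fermat witness: 611 is composite.

549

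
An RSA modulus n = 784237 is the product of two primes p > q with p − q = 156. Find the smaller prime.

811

Since p = q + 156, we have 784237 = q(q + 156), so q² + 156q − 784237 = 0.
Discriminant: 156² + 4·784237 = 24336 + 3136948 = 3161284; √3161284 = 1778.
q = (−156 + 1778)/2 = 811, and p = q + 156 = 967.
Check: 811 · 967 = 784237.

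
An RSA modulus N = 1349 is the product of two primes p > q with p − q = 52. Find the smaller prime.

Since p = q + 52, we have 1349 = q(q + 52), so q² + 52q − 1349 = 0.
Discriminant: 52² + 4·1349 = 2704 + 5396 = 8100; √8100 = 90.
q = (−52 + 90)/2 = 19, and p = q + 52 = 71.
Check: 19 · 71 = 1349.

19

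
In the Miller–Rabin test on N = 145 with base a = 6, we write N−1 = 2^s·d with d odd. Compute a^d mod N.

51

145 − 1 = 144 = 2^4 · 9, so d = 9.
6^1 ≡ 6 (mod 145)
6^2 ≡ 6^2 = 36 ≡ 36 (mod 145)
6^4 ≡ 36^2 = 1296 ≡ 136 (mod 145)
6^8 ≡ 136^2 = 18496 ≡ 81 (mod 145)
9 = 8 + 1 in binary powers of 2.
So 6^9 ≡ 81 · 6 ≡ 51 (mod 145).
Squaring chain: 51 → 136 → 81 → 36; never reaches −1, so base 6 is a Miller–Rabin witness that 145 is composite.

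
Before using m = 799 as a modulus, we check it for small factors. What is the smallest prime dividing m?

799 is odd.
Digit sum 25, not divisible by 3.
Ends in 9: not divisible by 5.
7: 799 = 7·114 + 1
11: 799 = 11·72 + 7
13: 799 = 13·61 + 6
17: 799 = 17·47

17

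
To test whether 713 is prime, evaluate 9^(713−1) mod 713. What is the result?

9^1 ≡ 9 (mod 713)
9^2 ≡ 9^2 = 81 ≡ 81 (mod 713)
9^4 ≡ 81^2 = 6561 ≡ 144 (mod 713)
9^8 ≡ 144^2 = 20736 ≡ 59 (mod 713)
9^16 ≡ 59^2 = 3481 ≡ 629 (mod 713)
9^32 ≡ 629^2 = 395641 ≡ 639 (mod 713)
9^64 ≡ 639^2 = 408321 ≡ 485 (mod 713)
9^128 ≡ 485^2 = 235225 ≡ 648 (mod 713)
9^256 ≡ 648^2 = 419904 ≡ 660 (mod 713)
9^512 ≡ 660^2 = 435600 ≡ 670 (mod 713)
712 = 512 + 128 + 64 + 8 in binary powers of 2.
So 9^712 ≡ 670 · 648 · 485 · 59 ≡ 289 (mod 713).
Since 289 ≠ 1, base 9 is a Fermat witness: 713 is composite.

289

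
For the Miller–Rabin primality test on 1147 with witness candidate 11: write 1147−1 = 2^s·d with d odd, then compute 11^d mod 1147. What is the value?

1147 − 1 = 1146 = 2^1 · 573, so d = 573.
11^1 ≡ 11 (mod 1147)
11^2 ≡ 11^2 = 121 ≡ 121 (mod 1147)
11^4 ≡ 121^2 = 14641 ≡ 877 (mod 1147)
11^8 ≡ 877^2 = 769129 ≡ 639 (mod 1147)
11^16 ≡ 639^2 = 408321 ≡ 1136 (mod 1147)
11^32 ≡ 1136^2 = 1290496 ≡ 121 (mod 1147)
11^64 ≡ 121^2 = 14641 ≡ 877 (mod 1147)
11^128 ≡ 877^2 = 769129 ≡ 639 (mod 1147)
11^256 ≡ 639^2 = 408321 ≡ 1136 (mod 1147)
11^512 ≡ 1136^2 = 1290496 ≡ 121 (mod 1147)
573 = 512 + 32 + 16 + 8 + 4 + 1 in binary powers of 2.
So 11^573 ≡ 121 · 121 · 1136 · 639 · 877 · 11 ≡ 184 (mod 1147).
Squaring chain: 184; never reaches −1, so base 11 is a Miller–Rabin witness that 1147 is composite.

184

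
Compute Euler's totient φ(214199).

Factor: 214199 = 23 · 67 · 139.
φ(214199) = (23−1) · (67−1) · (139−1) = 22 · 66 · 138 = 200376.

200376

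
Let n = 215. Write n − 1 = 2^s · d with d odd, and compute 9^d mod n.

215 − 1 = 214 = 2^1 · 107, so d = 107.
9^1 ≡ 9 (mod 215)
9^2 ≡ 9^2 = 81 ≡ 81 (mod 215)
9^4 ≡ 81^2 = 6561 ≡ 111 (mod 215)
9^8 ≡ 111^2 = 12321 ≡ 66 (mod 215)
9^16 ≡ 66^2 = 4356 ≡ 56 (mod 215)
9^32 ≡ 56^2 = 3136 ≡ 126 (mod 215)
9^64 ≡ 126^2 = 15876 ≡ 181 (mod 215)
107 = 64 + 32 + 8 + 2 + 1 in binary powers of 2.
So 9^107 ≡ 181 · 126 · 66 · 81 · 9 ≡ 124 (mod 215).
Squaring chain: 124; never reaches −1, so base 9 is a Miller–Rabin witness that 215 is composite.

124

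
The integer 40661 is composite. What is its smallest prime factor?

73

40661 is odd.
Digit sum 17, not divisible by 3.
Ends in 1: not divisible by 5.
7: 40661 = 7·5808 + 5
11: 40661 = 11·3696 + 5
13: 40661 = 13·3127 + 10
17: 40661 = 17·2391 + 14
19: 40661 = 19·2140 + 1
23: 40661 = 23·1767 + 20
29: 40661 = 29·1402 + 3
31: 40661 = 31·1311 + 20
37: 40661 = 37·1098 + 35
41: 40661 = 41·991 + 30
43: 40661 = 43·945 + 26
47: 40661 = 47·865 + 6
53: 40661 = 53·767 + 10
59: 40661 = 59·689 + 10
61: 40661 = 61·666 + 35
67: 40661 = 67·606 + 59
71: 40661 = 71·572 + 49
73: 40661 = 73·557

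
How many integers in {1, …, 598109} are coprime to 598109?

576576

Factor: 598109 = 67 · 79 · 113.
φ(598109) = (67−1) · (79−1) · (113−1) = 66 · 78 · 112 = 576576.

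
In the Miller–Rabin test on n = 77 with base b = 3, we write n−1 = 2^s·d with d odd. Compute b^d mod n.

59

77 − 1 = 76 = 2^2 · 19, so d = 19.
3^1 ≡ 3 (mod 77)
3^2 ≡ 3^2 = 9 ≡ 9 (mod 77)
3^4 ≡ 9^2 = 81 ≡ 4 (mod 77)
3^8 ≡ 4^2 = 16 ≡ 16 (mod 77)
3^16 ≡ 16^2 = 256 ≡ 25 (mod 77)
19 = 16 + 2 + 1 in binary powers of 2.
So 3^19 ≡ 25 · 9 · 3 ≡ 59 (mod 77).
Squaring chain: 59 → 16; never reaches −1, so base 3 is a Miller–Rabin witness that 77 is composite.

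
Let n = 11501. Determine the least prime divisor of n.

7

11501 is odd.
Digit sum 8, not divisible by 3.
Ends in 1: not divisible by 5.
7: 11501 = 7·1643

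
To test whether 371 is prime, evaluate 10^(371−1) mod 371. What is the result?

10^1 ≡ 10 (mod 371)
10^2 ≡ 10^2 = 100 ≡ 100 (mod 371)
10^4 ≡ 100^2 = 10000 ≡ 354 (mod 371)
10^8 ≡ 354^2 = 125316 ≡ 289 (mod 371)
10^16 ≡ 289^2 = 83521 ≡ 46 (mod 371)
10^32 ≡ 46^2 = 2116 ≡ 261 (mod 371)
10^64 ≡ 261^2 = 68121 ≡ 228 (mod 371)
10^128 ≡ 228^2 = 51984 ≡ 44 (mod 371)
10^256 ≡ 44^2 = 1936 ≡ 81 (mod 371)
370 = 256 + 64 + 32 + 16 + 2 in binary powers of 2.
So 10^370 ≡ 81 · 228 · 261 · 46 · 100 ≡ 102 (mod 371).
Since 102 ≠ 1, base 10 is a Fermat witness: 371 is composite.

102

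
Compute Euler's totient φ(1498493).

1458688

Factor: 1498493 = 89 · 113 · 149.
φ(1498493) = (89−1) · (113−1) · (149−1) = 88 · 112 · 148 = 1458688.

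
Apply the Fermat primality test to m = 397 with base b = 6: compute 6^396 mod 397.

6^1 ≡ 6 (mod 397)
6^2 ≡ 6^2 = 36 ≡ 36 (mod 397)
6^4 ≡ 36^2 = 1296 ≡ 105 (mod 397)
6^8 ≡ 105^2 = 11025 ≡ 306 (mod 397)
6^16 ≡ 306^2 = 93636 ≡ 341 (mod 397)
6^32 ≡ 341^2 = 116281 ≡ 357 (mod 397)
6^64 ≡ 357^2 = 127449 ≡ 12 (mod 397)
6^128 ≡ 12^2 = 144 ≡ 144 (mod 397)
6^256 ≡ 144^2 = 20736 ≡ 92 (mod 397)
396 = 256 + 128 + 8 + 4 in binary powers of 2.
So 6^396 ≡ 92 · 144 · 306 · 105 ≡ 1 (mod 397).
Since the result is 1, base 6 gives no evidence that 397 is composite.

1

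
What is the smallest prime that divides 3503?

3503 is odd.
Digit sum 11, not divisible by 3.
Ends in 3: not divisible by 5.
7: 3503 = 7·500 + 3
11: 3503 = 11·318 + 5
13: 3503 = 13·269 + 6
17: 3503 = 17·206 + 1
19: 3503 = 19·184 + 7
23: 3503 = 23·152 + 7
29: 3503 = 29·120 + 23
31: 3503 = 31·113

31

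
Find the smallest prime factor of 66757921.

66757921 is odd.
Digit sum 43, not divisible by 3.
Ends in 1: not divisible by 5.
7: 66757921 = 7·9536845 + 6
11: 66757921 = 11·6068901 + 10
13: 66757921 = 13·5135224 + 9
17: 66757921 = 17·3926936 + 9
19: 66757921 = 19·3513574 + 15
23: 66757921 = 23·2902518 + 7
29: 66757921 = 29·2301997 + 8
31: 66757921 = 31·2153481 + 10
37: 66757921 = 37·1804268 + 5
41: 66757921 = 41·1628241 + 40
43: 66757921 = 43·1552509 + 34
47: 66757921 = 47·1420381 + 14
53: 66757921 = 53·1259583 + 22
59: 66757921 = 59·1131490 + 11
61: 66757921 = 61·1094392 + 9
67: 66757921 = 67·996386 + 59
71: 66757921 = 71·940252 + 29
73: 66757921 = 73·914492 + 5
79: 66757921 = 79·845036 + 77
83: 66757921 = 83·804312 + 25
89: 66757921 = 89·750089

89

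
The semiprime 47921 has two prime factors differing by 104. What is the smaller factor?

Since p = q + 104, we have 47921 = q(q + 104), so q² + 104q − 47921 = 0.
Discriminant: 104² + 4·47921 = 10816 + 191684 = 202500; √202500 = 450.
q = (−104 + 450)/2 = 173, and p = q + 104 = 277.
Check: 173 · 277 = 47921.

173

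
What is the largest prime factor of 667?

29

667 = 23 · 29
29 is prime.
So 667 = 23 · 29; the largest prime factor is 29.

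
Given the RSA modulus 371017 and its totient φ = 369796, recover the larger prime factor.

φ(n) = (p−1)(q−1) = n − (p+q) + 1, so p + q = 371017 − 369796 + 1 = 1222.
p and q are the roots of t² − 1222t + 371017 = 0.
Discriminant: 1222² − 4·371017 = 1493284 − 1484068 = 9216; √9216 = 96.
q = (1222 − 96)/2 = 563, p = (1222 + 96)/2 = 659.
Check: 563 · 659 = 371017.

659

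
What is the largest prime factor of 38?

38 = 2 · 19
19 is prime.
So 38 = 2 · 19; the largest prime factor is 19.

19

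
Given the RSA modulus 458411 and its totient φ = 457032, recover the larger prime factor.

823

φ(n) = (p−1)(q−1) = n − (p+q) + 1, so p + q = 458411 − 457032 + 1 = 1380.
p and q are the roots of t² − 1380t + 458411 = 0.
Discriminant: 1380² − 4·458411 = 1904400 − 1833644 = 70756; √70756 = 266.
q = (1380 − 266)/2 = 557, p = (1380 + 266)/2 = 823.
Check: 557 · 823 = 458411.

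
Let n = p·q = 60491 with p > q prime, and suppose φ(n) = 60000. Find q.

φ(n) = (p−1)(q−1) = n − (p+q) + 1, so p + q = 60491 − 60000 + 1 = 492.
p and q are the roots of t² − 492t + 60491 = 0.
Discriminant: 492² − 4·60491 = 242064 − 241964 = 100; √100 = 10.
q = (492 − 10)/2 = 241, p = (492 + 10)/2 = 251.
Check: 241 · 251 = 60491.

241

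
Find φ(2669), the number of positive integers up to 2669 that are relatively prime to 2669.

2496

Factor: 2669 = 17 · 157.
φ(2669) = (17−1) · (157−1) = 16 · 156 = 2496.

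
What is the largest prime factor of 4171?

4171 = 43 · 97
97 is prime.
So 4171 = 43 · 97; the largest prime factor is 97.

97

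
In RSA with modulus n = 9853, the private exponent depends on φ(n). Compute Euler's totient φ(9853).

Factor: 9853 = 59 · 167.
φ(9853) = (59−1) · (167−1) = 58 · 166 = 9628.

9628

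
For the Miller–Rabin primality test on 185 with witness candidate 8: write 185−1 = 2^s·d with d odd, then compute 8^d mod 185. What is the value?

162

185 − 1 = 184 = 2^3 · 23, so d = 23.
8^1 ≡ 8 (mod 185)
8^2 ≡ 8^2 = 64 ≡ 64 (mod 185)
8^4 ≡ 64^2 = 4096 ≡ 26 (mod 185)
8^8 ≡ 26^2 = 676 ≡ 121 (mod 185)
8^16 ≡ 121^2 = 14641 ≡ 26 (mod 185)
23 = 16 + 4 + 2 + 1 in binary powers of 2.
So 8^23 ≡ 26 · 26 · 64 · 8 ≡ 162 (mod 185).
Squaring chain: 162 → 159 → 121; never reaches −1, so base 8 is a Miller–Rabin witness that 185 is composite.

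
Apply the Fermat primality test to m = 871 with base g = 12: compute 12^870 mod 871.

92

12^1 ≡ 12 (mod 871)
12^2 ≡ 12^2 = 144 ≡ 144 (mod 871)
12^4 ≡ 144^2 = 20736 ≡ 703 (mod 871)
12^8 ≡ 703^2 = 494209 ≡ 352 (mod 871)
12^16 ≡ 352^2 = 123904 ≡ 222 (mod 871)
12^32 ≡ 222^2 = 49284 ≡ 508 (mod 871)
12^64 ≡ 508^2 = 258064 ≡ 248 (mod 871)
12^128 ≡ 248^2 = 61504 ≡ 534 (mod 871)
12^256 ≡ 534^2 = 285156 ≡ 339 (mod 871)
12^512 ≡ 339^2 = 114921 ≡ 820 (mod 871)
870 = 512 + 256 + 64 + 32 + 4 + 2 in binary powers of 2.
So 12^870 ≡ 820 · 339 · 248 · 508 · 703 · 144 ≡ 92 (mod 871).
Since 92 ≠ 1, base 12 is a Fermat witness: 871 is composite.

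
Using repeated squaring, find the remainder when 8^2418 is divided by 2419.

1255

8^1 ≡ 8 (mod 2419)
8^2 ≡ 8^2 = 64 ≡ 64 (mod 2419)
8^4 ≡ 64^2 = 4096 ≡ 1677 (mod 2419)
8^8 ≡ 1677^2 = 2812329 ≡ 1451 (mod 2419)
8^16 ≡ 1451^2 = 2105401 ≡ 871 (mod 2419)
8^32 ≡ 871^2 = 758641 ≡ 1494 (mod 2419)
8^64 ≡ 1494^2 = 2232036 ≡ 1718 (mod 2419)
8^128 ≡ 1718^2 = 2951524 ≡ 344 (mod 2419)
8^256 ≡ 344^2 = 118336 ≡ 2224 (mod 2419)
8^512 ≡ 2224^2 = 4946176 ≡ 1740 (mod 2419)
8^1024 ≡ 1740^2 = 3027600 ≡ 1431 (mod 2419)
8^2048 ≡ 1431^2 = 2047761 ≡ 1287 (mod 2419)
2418 = 2048 + 256 + 64 + 32 + 16 + 2 in binary powers of 2.
So 8^2418 ≡ 1287 · 2224 · 1718 · 1494 · 871 · 64 ≡ 1255 (mod 2419).
Since 1255 ≠ 1, base 8 is a Fermat witness: 2419 is composite.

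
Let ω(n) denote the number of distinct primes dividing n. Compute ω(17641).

3

17641 = 13 · 1357
1357 = 23 · 59
17641 = 13 · 23 · 59, which has 3 distinct prime factors.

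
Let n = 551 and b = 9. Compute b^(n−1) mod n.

9^1 ≡ 9 (mod 551)
9^2 ≡ 9^2 = 81 ≡ 81 (mod 551)
9^4 ≡ 81^2 = 6561 ≡ 500 (mod 551)
9^8 ≡ 500^2 = 250000 ≡ 397 (mod 551)
9^16 ≡ 397^2 = 157609 ≡ 23 (mod 551)
9^32 ≡ 23^2 = 529 ≡ 529 (mod 551)
9^64 ≡ 529^2 = 279841 ≡ 484 (mod 551)
9^128 ≡ 484^2 = 234256 ≡ 81 (mod 551)
9^256 ≡ 81^2 = 6561 ≡ 500 (mod 551)
9^512 ≡ 500^2 = 250000 ≡ 397 (mod 551)
550 = 512 + 32 + 4 + 2 in binary powers of 2.
So 9^550 ≡ 397 · 529 · 500 · 81 ≡ 123 (mod 551).
Since 123 ≠ 1, base 9 is a Fermat witness: 551 is composite.

123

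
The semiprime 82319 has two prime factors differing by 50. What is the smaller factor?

263

Since p = q + 50, we have 82319 = q(q + 50), so q² + 50q − 82319 = 0.
Discriminant: 50² + 4·82319 = 2500 + 329276 = 331776; √331776 = 576.
q = (−50 + 576)/2 = 263, and p = q + 50 = 313.
Check: 263 · 313 = 82319.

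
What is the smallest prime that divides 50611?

11

50611 is odd.
Digit sum 13, not divisible by 3.
Ends in 1: not divisible by 5.
7: 50611 = 7·7230 + 1
11: 50611 = 11·4601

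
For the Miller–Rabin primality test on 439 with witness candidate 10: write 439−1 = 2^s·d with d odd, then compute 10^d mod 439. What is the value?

1

439 − 1 = 438 = 2^1 · 219, so d = 219.
10^1 ≡ 10 (mod 439)
10^2 ≡ 10^2 = 100 ≡ 100 (mod 439)
10^4 ≡ 100^2 = 10000 ≡ 342 (mod 439)
10^8 ≡ 342^2 = 116964 ≡ 190 (mod 439)
10^16 ≡ 190^2 = 36100 ≡ 102 (mod 439)
10^32 ≡ 102^2 = 10404 ≡ 307 (mod 439)
10^64 ≡ 307^2 = 94249 ≡ 303 (mod 439)
10^128 ≡ 303^2 = 91809 ≡ 58 (mod 439)
219 = 128 + 64 + 16 + 8 + 2 + 1 in binary powers of 2.
So 10^219 ≡ 58 · 303 · 102 · 190 · 100 · 10 ≡ 1 (mod 439).
Since 10^d ≡ 1 (mod 439), base 10 does not prove 439 composite.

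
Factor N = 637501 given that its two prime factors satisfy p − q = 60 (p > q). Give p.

829

Since p = q + 60, we have 637501 = q(q + 60), so q² + 60q − 637501 = 0.
Discriminant: 60² + 4·637501 = 3600 + 2550004 = 2553604; √2553604 = 1598.
q = (−60 + 1598)/2 = 769, and p = q + 60 = 829.
Check: 769 · 829 = 637501.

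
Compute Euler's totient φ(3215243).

3148200

Factor: 3215243 = 107 · 151 · 199.
φ(3215243) = (107−1) · (151−1) · (199−1) = 106 · 150 · 198 = 3148200.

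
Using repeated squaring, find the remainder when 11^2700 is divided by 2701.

2554

11^1 ≡ 11 (mod 2701)
11^2 ≡ 11^2 = 121 ≡ 121 (mod 2701)
11^4 ≡ 121^2 = 14641 ≡ 1136 (mod 2701)
11^8 ≡ 1136^2 = 1290496 ≡ 2119 (mod 2701)
11^16 ≡ 2119^2 = 4490161 ≡ 1099 (mod 2701)
11^32 ≡ 1099^2 = 1207801 ≡ 454 (mod 2701)
11^64 ≡ 454^2 = 206116 ≡ 840 (mod 2701)
11^128 ≡ 840^2 = 705600 ≡ 639 (mod 2701)
11^256 ≡ 639^2 = 408321 ≡ 470 (mod 2701)
11^512 ≡ 470^2 = 220900 ≡ 2119 (mod 2701)
11^1024 ≡ 2119^2 = 4490161 ≡ 1099 (mod 2701)
11^2048 ≡ 1099^2 = 1207801 ≡ 454 (mod 2701)
2700 = 2048 + 512 + 128 + 8 + 4 in binary powers of 2.
So 11^2700 ≡ 454 · 2119 · 639 · 2119 · 1136 ≡ 2554 (mod 2701).
Since 2554 ≠ 1, base 11 is a Fermat witness: 2701 is composite.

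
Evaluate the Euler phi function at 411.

Factor: 411 = 3 · 137.
φ(411) = (3−1) · (137−1) = 2 · 136 = 272.

272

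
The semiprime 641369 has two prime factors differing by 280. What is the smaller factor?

Since p = q + 280, we have 641369 = q(q + 280), so q² + 280q − 641369 = 0.
Discriminant: 280² + 4·641369 = 78400 + 2565476 = 2643876; √2643876 = 1626.
q = (−280 + 1626)/2 = 673, and p = q + 280 = 953.
Check: 673 · 953 = 641369.

673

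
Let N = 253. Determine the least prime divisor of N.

11

253 is odd.
Digit sum 10, not divisible by 3.
Ends in 3: not divisible by 5.
7: 253 = 7·36 + 1
11: 253 = 11·23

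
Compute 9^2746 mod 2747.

9^1 ≡ 9 (mod 2747)
9^2 ≡ 9^2 = 81 ≡ 81 (mod 2747)
9^4 ≡ 81^2 = 6561 ≡ 1067 (mod 2747)
9^8 ≡ 1067^2 = 1138489 ≡ 1231 (mod 2747)
9^16 ≡ 1231^2 = 1515361 ≡ 1764 (mod 2747)
9^32 ≡ 1764^2 = 3111696 ≡ 2092 (mod 2747)
9^64 ≡ 2092^2 = 4376464 ≡ 493 (mod 2747)
9^128 ≡ 493^2 = 243049 ≡ 1313 (mod 2747)
9^256 ≡ 1313^2 = 1723969 ≡ 1600 (mod 2747)
9^512 ≡ 1600^2 = 2560000 ≡ 2543 (mod 2747)
9^1024 ≡ 2543^2 = 6466849 ≡ 411 (mod 2747)
9^2048 ≡ 411^2 = 168921 ≡ 1354 (mod 2747)
2746 = 2048 + 512 + 128 + 32 + 16 + 8 + 2 in binary powers of 2.
So 9^2746 ≡ 1354 · 2543 · 1313 · 2092 · 1764 · 1231 · 81 ≡ 40 (mod 2747).
Since 40 ≠ 1, base 9 is a Fermat witness: 2747 is composite.

40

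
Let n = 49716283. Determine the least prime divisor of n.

97

49716283 is odd.
Digit sum 40, not divisible by 3.
Ends in 3: not divisible by 5.
7: 49716283 = 7·7102326 + 1
11: 49716283 = 11·4519662 + 1
13: 49716283 = 13·3824329 + 6
17: 49716283 = 17·2924487 + 4
19: 49716283 = 19·2616646 + 9
23: 49716283 = 23·2161577 + 12
29: 49716283 = 29·1714354 + 17
31: 49716283 = 31·1603751 + 2
37: 49716283 = 37·1343683 + 12
41: 49716283 = 41·1212592 + 11
43: 49716283 = 43·1156192 + 27
47: 49716283 = 47·1057793 + 12
53: 49716283 = 53·938043 + 4
59: 49716283 = 59·842648 + 51
61: 49716283 = 61·815021 + 2
67: 49716283 = 67·742034 + 5
71: 49716283 = 71·700229 + 24
73: 49716283 = 73·681044 + 71
79: 49716283 = 79·629320 + 3
83: 49716283 = 83·598991 + 30
89: 49716283 = 89·558609 + 82
97: 49716283 = 97·512539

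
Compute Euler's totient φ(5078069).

Factor: 5078069 = 149 · 173 · 197.
φ(5078069) = (149−1) · (173−1) · (197−1) = 148 · 172 · 196 = 4989376.

4989376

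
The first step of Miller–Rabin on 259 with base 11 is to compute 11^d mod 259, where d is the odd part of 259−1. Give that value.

36

259 − 1 = 258 = 2^1 · 129, so d = 129.
11^1 ≡ 11 (mod 259)
11^2 ≡ 11^2 = 121 ≡ 121 (mod 259)
11^4 ≡ 121^2 = 14641 ≡ 137 (mod 259)
11^8 ≡ 137^2 = 18769 ≡ 121 (mod 259)
11^16 ≡ 121^2 = 14641 ≡ 137 (mod 259)
11^32 ≡ 137^2 = 18769 ≡ 121 (mod 259)
11^64 ≡ 121^2 = 14641 ≡ 137 (mod 259)
11^128 ≡ 137^2 = 18769 ≡ 121 (mod 259)
129 = 128 + 1 in binary powers of 2.
So 11^129 ≡ 121 · 11 ≡ 36 (mod 259).
Squaring chain: 36; never reaches −1, so base 11 is a Miller–Rabin witness that 259 is composite.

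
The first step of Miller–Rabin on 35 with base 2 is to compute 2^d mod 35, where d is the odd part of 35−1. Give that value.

35 − 1 = 34 = 2^1 · 17, so d = 17.
2^1 ≡ 2 (mod 35)
2^2 ≡ 2^2 = 4 ≡ 4 (mod 35)
2^4 ≡ 4^2 = 16 ≡ 16 (mod 35)
2^8 ≡ 16^2 = 256 ≡ 11 (mod 35)
2^16 ≡ 11^2 = 121 ≡ 16 (mod 35)
17 = 16 + 1 in binary powers of 2.
So 2^17 ≡ 16 · 2 ≡ 32 (mod 35).
Squaring chain: 32; never reaches −1, so base 2 is a Miller–Rabin witness that 35 is composite.

32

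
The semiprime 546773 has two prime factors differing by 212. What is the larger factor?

Since p = q + 212, we have 546773 = q(q + 212), so q² + 212q − 546773 = 0.
Discriminant: 212² + 4·546773 = 44944 + 2187092 = 2232036; √2232036 = 1494.
q = (−212 + 1494)/2 = 641, and p = q + 212 = 853.
Check: 641 · 853 = 546773.

853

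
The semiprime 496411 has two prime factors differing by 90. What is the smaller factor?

Since p = q + 90, we have 496411 = q(q + 90), so q² + 90q − 496411 = 0.
Discriminant: 90² + 4·496411 = 8100 + 1985644 = 1993744; √1993744 = 1412.
q = (−90 + 1412)/2 = 661, and p = q + 90 = 751.
Check: 661 · 751 = 496411.

661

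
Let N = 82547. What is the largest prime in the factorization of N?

82547 = 23 · 3589
3589 = 37 · 97
97 is prime.
So 82547 = 23 · 37 · 97; the largest prime factor is 97.

97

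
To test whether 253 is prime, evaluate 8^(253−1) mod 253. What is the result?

8^1 ≡ 8 (mod 253)
8^2 ≡ 8^2 = 64 ≡ 64 (mod 253)
8^4 ≡ 64^2 = 4096 ≡ 48 (mod 253)
8^8 ≡ 48^2 = 2304 ≡ 27 (mod 253)
8^16 ≡ 27^2 = 729 ≡ 223 (mod 253)
8^32 ≡ 223^2 = 49729 ≡ 141 (mod 253)
8^64 ≡ 141^2 = 19881 ≡ 147 (mod 253)
8^128 ≡ 147^2 = 21609 ≡ 104 (mod 253)
252 = 128 + 64 + 32 + 16 + 8 + 4 in binary powers of 2.
So 8^252 ≡ 104 · 147 · 141 · 223 · 27 · 48 ≡ 141 (mod 253).
Since 141 ≠ 1, base 8 is a Fermat witness: 253 is composite.

141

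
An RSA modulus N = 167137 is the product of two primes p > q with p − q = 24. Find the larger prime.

Since p = q + 24, we have 167137 = q(q + 24), so q² + 24q − 167137 = 0.
Discriminant: 24² + 4·167137 = 576 + 668548 = 669124; √669124 = 818.
q = (−24 + 818)/2 = 397, and p = q + 24 = 421.
Check: 397 · 421 = 167137.

421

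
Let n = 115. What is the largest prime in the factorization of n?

23

115 = 5 · 23
23 is prime.
So 115 = 5 · 23; the largest prime factor is 23.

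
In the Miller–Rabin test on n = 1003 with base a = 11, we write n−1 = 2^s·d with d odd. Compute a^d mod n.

214

1003 − 1 = 1002 = 2^1 · 501, so d = 501.
11^1 ≡ 11 (mod 1003)
11^2 ≡ 11^2 = 121 ≡ 121 (mod 1003)
11^4 ≡ 121^2 = 14641 ≡ 599 (mod 1003)
11^8 ≡ 599^2 = 358801 ≡ 730 (mod 1003)
11^16 ≡ 730^2 = 532900 ≡ 307 (mod 1003)
11^32 ≡ 307^2 = 94249 ≡ 970 (mod 1003)
11^64 ≡ 970^2 = 940900 ≡ 86 (mod 1003)
11^128 ≡ 86^2 = 7396 ≡ 375 (mod 1003)
11^256 ≡ 375^2 = 140625 ≡ 205 (mod 1003)
501 = 256 + 128 + 64 + 32 + 16 + 4 + 1 in binary powers of 2.
So 11^501 ≡ 205 · 375 · 86 · 970 · 307 · 599 · 11 ≡ 214 (mod 1003).
Squaring chain: 214; never reaches −1, so base 11 is a Miller–Rabin witness that 1003 is composite.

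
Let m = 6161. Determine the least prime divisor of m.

6161 is odd.
Digit sum 14, not divisible by 3.
Ends in 1: not divisible by 5.
7: 6161 = 7·880 + 1
11: 6161 = 11·560 + 1
13: 6161 = 13·473 + 12
17: 6161 = 17·362 + 7
19: 6161 = 19·324 + 5
23: 6161 = 23·267 + 20
29: 6161 = 29·212 + 13
31: 6161 = 31·198 + 23
37: 6161 = 37·166 + 19
41: 6161 = 41·150 + 11
43: 6161 = 43·143 + 12
47: 6161 = 47·131 + 4
53: 6161 = 53·116 + 13
59: 6161 = 59·104 + 25
61: 6161 = 61·101

61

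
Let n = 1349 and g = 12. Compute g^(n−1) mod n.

12^1 ≡ 12 (mod 1349)
12^2 ≡ 12^2 = 144 ≡ 144 (mod 1349)
12^4 ≡ 144^2 = 20736 ≡ 501 (mod 1349)
12^8 ≡ 501^2 = 251001 ≡ 87 (mod 1349)
12^16 ≡ 87^2 = 7569 ≡ 824 (mod 1349)
12^32 ≡ 824^2 = 678976 ≡ 429 (mod 1349)
12^64 ≡ 429^2 = 184041 ≡ 577 (mod 1349)
12^128 ≡ 577^2 = 332929 ≡ 1075 (mod 1349)
12^256 ≡ 1075^2 = 1155625 ≡ 881 (mod 1349)
12^512 ≡ 881^2 = 776161 ≡ 486 (mod 1349)
12^1024 ≡ 486^2 = 236196 ≡ 121 (mod 1349)
1348 = 1024 + 256 + 64 + 4 in binary powers of 2.
So 12^1348 ≡ 121 · 881 · 577 · 501 ≡ 938 (mod 1349).
Since 938 ≠ 1, base 12 is a Fermat witness: 1349 is composite.

938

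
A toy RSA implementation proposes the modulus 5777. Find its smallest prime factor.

5777 is odd.
Digit sum 26, not divisible by 3.
Ends in 7: not divisible by 5.
7: 5777 = 7·825 + 2
11: 5777 = 11·525 + 2
13: 5777 = 13·444 + 5
17: 5777 = 17·339 + 14
19: 5777 = 19·304 + 1
23: 5777 = 23·251 + 4
29: 5777 = 29·199 + 6
31: 5777 = 31·186 + 11
37: 5777 = 37·156 + 5
41: 5777 = 41·140 + 37
43: 5777 = 43·134 + 15
47: 5777 = 47·122 + 43
53: 5777 = 53·109

53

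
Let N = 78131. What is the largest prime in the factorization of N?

79

78131 = 23 · 3397
3397 = 43 · 79
79 is prime.
So 78131 = 23 · 43 · 79; the largest prime factor is 79.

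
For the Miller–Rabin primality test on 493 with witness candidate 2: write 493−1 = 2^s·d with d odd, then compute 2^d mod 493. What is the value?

493 − 1 = 492 = 2^2 · 123, so d = 123.
2^1 ≡ 2 (mod 493)
2^2 ≡ 2^2 = 4 ≡ 4 (mod 493)
2^4 ≡ 4^2 = 16 ≡ 16 (mod 493)
2^8 ≡ 16^2 = 256 ≡ 256 (mod 493)
2^16 ≡ 256^2 = 65536 ≡ 460 (mod 493)
2^32 ≡ 460^2 = 211600 ≡ 103 (mod 493)
2^64 ≡ 103^2 = 10609 ≡ 256 (mod 493)
123 = 64 + 32 + 16 + 8 + 2 + 1 in binary powers of 2.
So 2^123 ≡ 256 · 103 · 460 · 256 · 4 · 2 ≡ 76 (mod 493).
Squaring chain: 76 → 353; never reaches −1, so base 2 is a Miller–Rabin witness that 493 is composite.

76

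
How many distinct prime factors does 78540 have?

78540 = 2^2 · 19635
19635 = 3 · 6545
6545 = 5 · 1309
1309 = 7 · 187
187 = 11 · 17
78540 = 2^2 · 3 · 5 · 7 · 11 · 17, which has 6 distinct prime factors.

6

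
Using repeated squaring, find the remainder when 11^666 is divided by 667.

216

11^1 ≡ 11 (mod 667)
11^2 ≡ 11^2 = 121 ≡ 121 (mod 667)
11^4 ≡ 121^2 = 14641 ≡ 634 (mod 667)
11^8 ≡ 634^2 = 401956 ≡ 422 (mod 667)
11^16 ≡ 422^2 = 178084 ≡ 662 (mod 667)
11^32 ≡ 662^2 = 438244 ≡ 25 (mod 667)
11^64 ≡ 25^2 = 625 ≡ 625 (mod 667)
11^128 ≡ 625^2 = 390625 ≡ 430 (mod 667)
11^256 ≡ 430^2 = 184900 ≡ 141 (mod 667)
11^512 ≡ 141^2 = 19881 ≡ 538 (mod 667)
666 = 512 + 128 + 16 + 8 + 2 in binary powers of 2.
So 11^666 ≡ 538 · 430 · 662 · 422 · 121 ≡ 216 (mod 667).
Since 216 ≠ 1, base 11 is a Fermat witness: 667 is composite.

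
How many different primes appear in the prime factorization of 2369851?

5

2369851 = 11 · 215441
215441 = 17 · 12673
12673 = 19 · 667
667 = 23 · 29
2369851 = 11 · 17 · 19 · 23 · 29, which has 5 distinct prime factors.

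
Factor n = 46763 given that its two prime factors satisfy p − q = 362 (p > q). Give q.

101

Since p = q + 362, we have 46763 = q(q + 362), so q² + 362q − 46763 = 0.
Discriminant: 362² + 4·46763 = 131044 + 187052 = 318096; √318096 = 564.
q = (−362 + 564)/2 = 101, and p = q + 362 = 463.
Check: 101 · 463 = 46763.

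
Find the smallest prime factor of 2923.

2923 is odd.
Digit sum 16, not divisible by 3.
Ends in 3: not divisible by 5.
7: 2923 = 7·417 + 4
11: 2923 = 11·265 + 8
13: 2923 = 13·224 + 11
17: 2923 = 17·171 + 16
19: 2923 = 19·153 + 16
23: 2923 = 23·127 + 2
29: 2923 = 29·100 + 23
31: 2923 = 31·94 + 9
37: 2923 = 37·79

37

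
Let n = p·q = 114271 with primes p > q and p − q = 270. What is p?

499

Since p = q + 270, we have 114271 = q(q + 270), so q² + 270q − 114271 = 0.
Discriminant: 270² + 4·114271 = 72900 + 457084 = 529984; √529984 = 728.
q = (−270 + 728)/2 = 229, and p = q + 270 = 499.
Check: 229 · 499 = 114271.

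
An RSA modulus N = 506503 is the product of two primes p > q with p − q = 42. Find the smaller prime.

691

Since p = q + 42, we have 506503 = q(q + 42), so q² + 42q − 506503 = 0.
Discriminant: 42² + 4·506503 = 1764 + 2026012 = 2027776; √2027776 = 1424.
q = (−42 + 1424)/2 = 691, and p = q + 42 = 733.
Check: 691 · 733 = 506503.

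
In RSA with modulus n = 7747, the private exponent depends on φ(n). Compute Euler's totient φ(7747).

Factor: 7747 = 61 · 127.
φ(7747) = (61−1) · (127−1) = 60 · 126 = 7560.

7560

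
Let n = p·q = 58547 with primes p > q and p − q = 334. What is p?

Since p = q + 334, we have 58547 = q(q + 334), so q² + 334q − 58547 = 0.
Discriminant: 334² + 4·58547 = 111556 + 234188 = 345744; √345744 = 588.
q = (−334 + 588)/2 = 127, and p = q + 334 = 461.
Check: 127 · 461 = 58547.

461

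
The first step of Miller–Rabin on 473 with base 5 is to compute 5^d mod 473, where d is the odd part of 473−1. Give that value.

372

473 − 1 = 472 = 2^3 · 59, so d = 59.
5^1 ≡ 5 (mod 473)
5^2 ≡ 5^2 = 25 ≡ 25 (mod 473)
5^4 ≡ 25^2 = 625 ≡ 152 (mod 473)
5^8 ≡ 152^2 = 23104 ≡ 400 (mod 473)
5^16 ≡ 400^2 = 160000 ≡ 126 (mod 473)
5^32 ≡ 126^2 = 15876 ≡ 267 (mod 473)
59 = 32 + 16 + 8 + 2 + 1 in binary powers of 2.
So 5^59 ≡ 267 · 126 · 400 · 25 · 5 ≡ 372 (mod 473).
Squaring chain: 372 → 268 → 401; never reaches −1, so base 5 is a Miller–Rabin witness that 473 is composite.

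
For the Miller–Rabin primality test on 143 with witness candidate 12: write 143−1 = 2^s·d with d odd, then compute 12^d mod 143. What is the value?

12

143 − 1 = 142 = 2^1 · 71, so d = 71.
12^1 ≡ 12 (mod 143)
12^2 ≡ 12^2 = 144 ≡ 1 (mod 143)
12^4 ≡ 1^2 = 1 ≡ 1 (mod 143)
12^8 ≡ 1^2 = 1 ≡ 1 (mod 143)
12^16 ≡ 1^2 = 1 ≡ 1 (mod 143)
12^32 ≡ 1^2 = 1 ≡ 1 (mod 143)
12^64 ≡ 1^2 = 1 ≡ 1 (mod 143)
71 = 64 + 4 + 2 + 1 in binary powers of 2.
So 12^71 ≡ 1 · 1 · 1 · 12 ≡ 12 (mod 143).
Squaring chain: 12; never reaches −1, so base 12 is a Miller–Rabin witness that 143 is composite.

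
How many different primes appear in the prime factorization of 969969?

969969 = 3 · 323323
323323 = 7 · 46189
46189 = 11 · 4199
4199 = 13 · 323
323 = 17 · 19
969969 = 3 · 7 · 11 · 13 · 17 · 19, which has 6 distinct prime factors.

6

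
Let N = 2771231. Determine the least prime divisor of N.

41

2771231 is odd.
Digit sum 23, not divisible by 3.
Ends in 1: not divisible by 5.
7: 2771231 = 7·395890 + 1
11: 2771231 = 11·251930 + 1
13: 2771231 = 13·213171 + 8
17: 2771231 = 17·163013 + 10
19: 2771231 = 19·145854 + 5
23: 2771231 = 23·120488 + 7
29: 2771231 = 29·95559 + 20
31: 2771231 = 31·89394 + 17
37: 2771231 = 37·74898 + 5
41: 2771231 = 41·67591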